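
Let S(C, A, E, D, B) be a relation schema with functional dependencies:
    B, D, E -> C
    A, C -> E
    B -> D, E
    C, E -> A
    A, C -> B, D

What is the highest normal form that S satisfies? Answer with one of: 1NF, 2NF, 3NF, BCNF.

Candidate keys: {A, C}, {B}, {C, E}. Prime attributes: {A, B, C, E}.
Every FD has a superkey on the left, so the relation is in BCNF.

BCNF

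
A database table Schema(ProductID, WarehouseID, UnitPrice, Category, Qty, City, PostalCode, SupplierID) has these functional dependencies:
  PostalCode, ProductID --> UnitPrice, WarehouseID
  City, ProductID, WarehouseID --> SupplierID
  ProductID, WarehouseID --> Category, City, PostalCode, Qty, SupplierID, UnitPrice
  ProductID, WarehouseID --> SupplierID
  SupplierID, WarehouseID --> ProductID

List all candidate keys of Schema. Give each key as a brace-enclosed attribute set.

{PostalCode, ProductID}, {ProductID, WarehouseID}, {SupplierID, WarehouseID}

{PostalCode, ProductID}⁺ = {Category, City, PostalCode, ProductID, Qty, SupplierID, UnitPrice, WarehouseID}, which is every attribute, so {PostalCode, ProductID} is a candidate key.
{ProductID, WarehouseID}⁺ = {Category, City, PostalCode, ProductID, Qty, SupplierID, UnitPrice, WarehouseID}, which is every attribute, so {ProductID, WarehouseID} is a candidate key.
{SupplierID, WarehouseID}⁺ = {Category, City, PostalCode, ProductID, Qty, SupplierID, UnitPrice, WarehouseID}, which is every attribute, so {SupplierID, WarehouseID} is a candidate key.
These are minimal and exhaustive — every other superkey contains one of them.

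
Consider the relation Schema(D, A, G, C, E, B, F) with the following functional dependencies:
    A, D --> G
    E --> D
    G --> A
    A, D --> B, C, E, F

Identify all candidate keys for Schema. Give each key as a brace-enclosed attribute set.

Closure of {A, D} is {A, B, C, D, E, F, G}, the whole schema; {A, D} is a candidate key.
Closure of {A, E} is {A, B, C, D, E, F, G}, the whole schema; {A, E} is a candidate key.
Closure of {D, G} is {A, B, C, D, E, F, G}, the whole schema; {D, G} is a candidate key.
Closure of {E, G} is {A, B, C, D, E, F, G}, the whole schema; {E, G} is a candidate key.
Any other superkey properly contains one of these, so there are no further candidate keys.

{A, D}, {A, E}, {D, G}, {E, G}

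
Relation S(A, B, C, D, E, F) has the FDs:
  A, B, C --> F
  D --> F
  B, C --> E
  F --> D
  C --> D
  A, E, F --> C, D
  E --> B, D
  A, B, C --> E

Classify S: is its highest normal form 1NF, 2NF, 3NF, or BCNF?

1NF

Candidate keys: {A, B, C}, {A, E}. Prime attributes: {A, B, C, E}.
For D --> F we have {D}⁺ = {D, F}; {D} is not a superkey, so BCNF fails.
D --> F determines the non-prime attribute {F} from a non-superkey — 3NF is violated.
{E} is a proper subset of the key {A, E}, and {E}⁺ contains the non-prime attributes {D, F} — a partial dependency, so 2NF is violated.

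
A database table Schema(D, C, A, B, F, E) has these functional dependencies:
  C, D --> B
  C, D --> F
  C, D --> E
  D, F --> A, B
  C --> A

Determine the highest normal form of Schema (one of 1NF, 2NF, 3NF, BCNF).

1NF

Candidate key: {C, D}. Prime attributes: {C, D}.
For D, F --> A, B we have {D, F}⁺ = {A, B, D, F}; {D, F} is not a superkey, so BCNF fails.
Because {A, B} are non-prime and the left side of D, F --> A, B is not a superkey, the relation is not in 3NF.
The proper key subset {C} of {C, D} determines non-prime {A}, so the relation is not even in 2NF.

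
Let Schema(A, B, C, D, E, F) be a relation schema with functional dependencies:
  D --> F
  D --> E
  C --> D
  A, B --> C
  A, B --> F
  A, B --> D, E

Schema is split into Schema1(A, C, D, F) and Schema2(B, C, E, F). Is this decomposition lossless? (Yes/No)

Schema1 ∩ Schema2 = {C, F}; its closure under F is {C, D, E, F}.
Schema1 ⊄ {C, D, E, F} and Schema2 ⊄ {C, D, E, F}, so the split is lossy.

No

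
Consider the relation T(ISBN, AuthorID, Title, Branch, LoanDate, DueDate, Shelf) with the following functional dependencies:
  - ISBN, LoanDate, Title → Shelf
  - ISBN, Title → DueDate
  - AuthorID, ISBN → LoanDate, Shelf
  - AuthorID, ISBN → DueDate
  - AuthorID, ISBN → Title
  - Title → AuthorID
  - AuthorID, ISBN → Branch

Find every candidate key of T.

{AuthorID, ISBN}, {ISBN, Title}

{ISBN} never appears on the right of any FD, so every key must include it.
Closure of {AuthorID, ISBN} is {AuthorID, Branch, DueDate, ISBN, LoanDate, Shelf, Title}, the whole schema; {AuthorID, ISBN} is a candidate key.
Closure of {ISBN, Title} is {AuthorID, Branch, DueDate, ISBN, LoanDate, Shelf, Title}, the whole schema; {ISBN, Title} is a candidate key.
No proper subset of any of these is a key, and no other minimal superkey exists.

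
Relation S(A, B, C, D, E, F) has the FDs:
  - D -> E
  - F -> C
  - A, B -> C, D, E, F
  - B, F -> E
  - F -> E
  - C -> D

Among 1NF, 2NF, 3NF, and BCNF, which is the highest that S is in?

Candidate key: {A, B}. Prime attributes: {A, B}.
D -> E: {D}⁺ = {D, E}, which is not all of the attributes, so the left side is not a superkey — BCNF is violated.
D -> E has non-prime {E} on the right and a non-superkey on the left, so 3NF fails.
No non-prime attribute depends on a proper subset of any candidate key, so 2NF holds.

2NF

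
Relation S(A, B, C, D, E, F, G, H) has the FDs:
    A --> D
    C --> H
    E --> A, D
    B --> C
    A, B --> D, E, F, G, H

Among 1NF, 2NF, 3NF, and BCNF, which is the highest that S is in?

Candidate keys: {A, B}, {B, E}. Prime attributes: {A, B, E}.
A --> D: {A}⁺ = {A, D}, which is not all of the attributes, so the left side is not a superkey — BCNF is violated.
Because {D} is non-prime and the left side of A --> D is not a superkey, the relation is not in 3NF.
Since {A} ⊂ {A, B} and {A}⁺ ⊇ {D} with {D} non-prime, there is a partial dependency; 2NF fails.

1NF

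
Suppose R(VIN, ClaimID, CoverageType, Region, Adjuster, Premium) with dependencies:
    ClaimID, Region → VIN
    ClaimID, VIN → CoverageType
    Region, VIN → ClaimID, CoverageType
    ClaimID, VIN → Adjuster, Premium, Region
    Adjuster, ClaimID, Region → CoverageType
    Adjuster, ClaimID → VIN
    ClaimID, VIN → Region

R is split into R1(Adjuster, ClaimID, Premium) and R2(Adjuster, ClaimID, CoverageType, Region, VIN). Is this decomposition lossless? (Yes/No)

Yes

The shared attributes are {Adjuster, ClaimID} and {Adjuster, ClaimID}⁺ = {Adjuster, ClaimID, CoverageType, Premium, Region, VIN}.
R1 is contained in that closure, so R1 ∩ R2 → R1 holds and the join is lossless.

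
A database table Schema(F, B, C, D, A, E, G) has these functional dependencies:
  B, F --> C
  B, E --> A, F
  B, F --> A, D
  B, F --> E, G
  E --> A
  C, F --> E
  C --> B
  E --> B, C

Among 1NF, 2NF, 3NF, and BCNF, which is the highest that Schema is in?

Candidate keys: {B, F}, {C, F}, {E}. Prime attributes: {B, C, E, F}.
C --> B: {C}⁺ = {B, C}, which is not all of the attributes, so the left side is not a superkey — BCNF is violated.
Since {B} ⊆ prime attributes and every other non-superkey FD also has a prime right side, the schema is in 3NF.

3NF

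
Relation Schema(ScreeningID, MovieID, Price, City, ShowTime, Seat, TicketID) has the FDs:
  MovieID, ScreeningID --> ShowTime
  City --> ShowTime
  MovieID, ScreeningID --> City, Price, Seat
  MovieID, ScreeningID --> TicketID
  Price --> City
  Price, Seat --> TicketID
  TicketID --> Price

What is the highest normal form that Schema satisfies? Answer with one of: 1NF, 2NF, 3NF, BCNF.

2NF

Candidate key: {MovieID, ScreeningID}. Prime attributes: {MovieID, ScreeningID}.
City --> ShowTime breaks BCNF: {City}⁺ = {City, ShowTime}, so {City} is not a superkey.
City --> ShowTime has non-prime {ShowTime} on the right and a non-superkey on the left, so 3NF fails.
No non-prime attribute depends on a proper subset of any candidate key, so 2NF holds.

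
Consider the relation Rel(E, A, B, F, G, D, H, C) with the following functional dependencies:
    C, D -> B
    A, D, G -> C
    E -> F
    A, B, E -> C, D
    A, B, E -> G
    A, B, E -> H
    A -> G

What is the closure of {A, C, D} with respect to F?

{A, B, C, D, G}

Start with {A, C, D}.
C, D -> B applies; add {B} → now {A, B, C, D}.
A -> G applies; add {G} → now {A, B, C, D, G}.
No further FD applies.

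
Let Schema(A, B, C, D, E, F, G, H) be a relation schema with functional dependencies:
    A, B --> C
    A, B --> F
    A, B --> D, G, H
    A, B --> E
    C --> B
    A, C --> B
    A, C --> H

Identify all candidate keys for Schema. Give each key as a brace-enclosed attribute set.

{A} never appears on the right of any FD, so every key must include it.
Closure of {A, B} is {A, B, C, D, E, F, G, H}, the whole schema; {A, B} is a candidate key.
Closure of {A, C} is {A, B, C, D, E, F, G, H}, the whole schema; {A, C} is a candidate key.
Any other superkey properly contains one of these, so there are no further candidate keys.

{A, B}, {A, C}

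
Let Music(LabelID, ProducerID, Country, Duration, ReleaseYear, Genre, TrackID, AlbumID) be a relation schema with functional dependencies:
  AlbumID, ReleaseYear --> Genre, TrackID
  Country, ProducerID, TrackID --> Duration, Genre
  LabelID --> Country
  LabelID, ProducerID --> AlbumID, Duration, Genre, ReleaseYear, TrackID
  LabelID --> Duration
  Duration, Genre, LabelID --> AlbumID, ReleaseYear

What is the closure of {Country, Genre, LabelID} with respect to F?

{AlbumID, Country, Duration, Genre, LabelID, ReleaseYear, TrackID}

Start with {Country, Genre, LabelID}.
LabelID --> Duration applies; add {Duration} → now {Country, Duration, Genre, LabelID}.
Duration, Genre, LabelID --> AlbumID, ReleaseYear applies; add {AlbumID, ReleaseYear} → now {AlbumID, Country, Duration, Genre, LabelID, ReleaseYear}.
AlbumID, ReleaseYear --> Genre, TrackID applies; add {TrackID} → now {AlbumID, Country, Duration, Genre, LabelID, ReleaseYear, TrackID}.
No further FD applies.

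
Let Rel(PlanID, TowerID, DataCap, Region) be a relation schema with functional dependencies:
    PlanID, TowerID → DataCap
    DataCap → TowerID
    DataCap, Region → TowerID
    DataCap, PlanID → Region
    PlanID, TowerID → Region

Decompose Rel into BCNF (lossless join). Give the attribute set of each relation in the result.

{DataCap, PlanID, Region}; {DataCap, TowerID}

Candidate keys of the original relation: {DataCap, PlanID}, {PlanID, TowerID}.
Within {DataCap, PlanID, Region, TowerID}: {DataCap}⁺ ∩ {DataCap, PlanID, Region, TowerID} = {DataCap, TowerID}, not the whole set, so DataCap → TowerID violates BCNF; decompose into {DataCap, TowerID} and {DataCap, PlanID, Region}.
{DataCap, TowerID} is in BCNF.
{DataCap, PlanID, Region} is in BCNF.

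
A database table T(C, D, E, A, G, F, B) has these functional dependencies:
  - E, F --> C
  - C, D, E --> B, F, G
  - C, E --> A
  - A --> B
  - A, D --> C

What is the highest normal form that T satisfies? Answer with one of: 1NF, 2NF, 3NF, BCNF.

1NF

Candidate keys: {A, D, E}, {C, D, E}, {D, E, F}. Prime attributes: {A, C, D, E, F}.
For E, F --> C we have {E, F}⁺ = {A, B, C, E, F}; {E, F} is not a superkey, so BCNF fails.
A --> B has non-prime {B} on the right and a non-superkey on the left, so 3NF fails.
Since {A} ⊂ {A, D, E} and {A}⁺ ⊇ {B} with {B} non-prime, there is a partial dependency; 2NF fails.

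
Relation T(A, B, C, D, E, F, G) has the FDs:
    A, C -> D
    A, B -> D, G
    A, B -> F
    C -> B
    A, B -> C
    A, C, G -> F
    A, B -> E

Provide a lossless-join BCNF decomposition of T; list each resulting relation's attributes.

{A, C, D, E, F, G}; {B, C}

Candidate keys of the original relation: {A, B}, {A, C}.
In {A, B, C, D, E, F, G}, {C} is not a superkey ({C}⁺ restricted to this set is {B, C}), so split on C -> B into {B, C} and {A, C, D, E, F, G}.
{B, C}: every determinant is a superkey — BCNF.
{A, C, D, E, F, G}: every determinant is a superkey — BCNF.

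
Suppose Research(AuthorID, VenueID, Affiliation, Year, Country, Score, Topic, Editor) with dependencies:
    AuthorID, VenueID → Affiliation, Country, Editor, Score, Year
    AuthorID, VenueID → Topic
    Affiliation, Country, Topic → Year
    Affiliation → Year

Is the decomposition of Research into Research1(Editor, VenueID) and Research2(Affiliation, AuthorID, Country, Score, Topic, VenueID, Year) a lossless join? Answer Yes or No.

No

The shared attributes are {VenueID} and {VenueID}⁺ = {VenueID}.
Neither Research1 nor Research2 is contained in that closure, so the decomposition is lossy.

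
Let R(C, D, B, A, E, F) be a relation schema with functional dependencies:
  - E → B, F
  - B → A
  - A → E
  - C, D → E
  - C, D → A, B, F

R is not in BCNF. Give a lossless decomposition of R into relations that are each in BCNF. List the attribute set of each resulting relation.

{A, B, E, F}; {C, D, E}

Candidate key of the original relation: {C, D}.
{A, B, C, D, E, F}: {E} determines {A, B, E, F} here but is not a superkey — split on E → A, B, F, giving {A, B, E, F} and {C, D, E}.
{A, B, E, F} is in BCNF.
{C, D, E} is in BCNF.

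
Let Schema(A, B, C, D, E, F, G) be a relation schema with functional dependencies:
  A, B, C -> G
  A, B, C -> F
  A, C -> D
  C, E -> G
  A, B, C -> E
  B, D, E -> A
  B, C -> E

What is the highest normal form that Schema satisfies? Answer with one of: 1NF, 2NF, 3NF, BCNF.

1NF

Candidate keys: {A, B, C}, {B, C, D}. Prime attributes: {A, B, C, D}.
A, C -> D breaks BCNF: {A, C}⁺ = {A, C, D}, so {A, C} is not a superkey.
Because {G} is non-prime and the left side of C, E -> G is not a superkey, the relation is not in 3NF.
Since {B, C} ⊂ {A, B, C} and {B, C}⁺ ⊇ {E, G} with {E, G} non-prime, there is a partial dependency; 2NF fails.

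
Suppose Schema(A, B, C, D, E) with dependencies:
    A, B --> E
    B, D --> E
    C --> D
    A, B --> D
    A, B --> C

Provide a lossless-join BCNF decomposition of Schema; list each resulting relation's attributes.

{A, B, C}; {B, D, E}; {C, D}

Candidate key of the original relation: {A, B}.
Within {A, B, C, D, E}: {B, D}⁺ ∩ {A, B, C, D, E} = {B, D, E}, not the whole set, so B, D --> E violates BCNF; decompose into {B, D, E} and {A, B, C, D}.
{B, D, E} has no BCNF violation.
Within {A, B, C, D}: {C}⁺ ∩ {A, B, C, D} = {C, D}, not the whole set, so C --> D violates BCNF; decompose into {C, D} and {A, B, C}.
{C, D} has no BCNF violation.
{A, B, C} has no BCNF violation.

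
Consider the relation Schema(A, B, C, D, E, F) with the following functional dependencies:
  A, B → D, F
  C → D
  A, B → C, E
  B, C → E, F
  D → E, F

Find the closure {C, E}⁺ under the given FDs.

Start with {C, E}.
C → D applies; add {D} → now {C, D, E}.
D → E, F applies; add {F} → now {C, D, E, F}.
No further FD applies.

{C, D, E, F}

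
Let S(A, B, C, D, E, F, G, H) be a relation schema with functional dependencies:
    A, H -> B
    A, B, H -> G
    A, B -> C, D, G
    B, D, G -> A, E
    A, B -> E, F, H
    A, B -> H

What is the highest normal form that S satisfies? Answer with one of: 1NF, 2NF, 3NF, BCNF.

BCNF

Candidate keys: {A, B}, {A, H}, {B, D, G}. Prime attributes: {A, B, D, G, H}.
Each dependency's left side is a superkey — BCNF holds.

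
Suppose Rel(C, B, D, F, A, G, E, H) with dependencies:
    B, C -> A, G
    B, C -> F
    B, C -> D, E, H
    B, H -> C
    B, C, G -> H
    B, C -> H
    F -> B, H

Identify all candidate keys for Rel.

{F} is a candidate key since {F}⁺ = {A, B, C, D, E, F, G, H} covers every attribute.
{B, C} is a candidate key since {B, C}⁺ = {A, B, C, D, E, F, G, H} covers every attribute.
{B, H} is a candidate key since {B, H}⁺ = {A, B, C, D, E, F, G, H} covers every attribute.
No proper subset of any of these is a key, and no other minimal superkey exists.

{B, C}, {B, H}, {F}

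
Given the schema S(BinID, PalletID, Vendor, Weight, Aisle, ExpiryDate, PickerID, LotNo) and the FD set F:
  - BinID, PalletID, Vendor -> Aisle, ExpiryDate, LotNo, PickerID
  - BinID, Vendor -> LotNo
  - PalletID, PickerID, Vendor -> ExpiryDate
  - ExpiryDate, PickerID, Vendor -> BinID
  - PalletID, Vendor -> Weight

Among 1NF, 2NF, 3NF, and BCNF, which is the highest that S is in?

Candidate keys: {BinID, PalletID, Vendor}, {PalletID, PickerID, Vendor}. Prime attributes: {BinID, PalletID, PickerID, Vendor}.
BinID, Vendor -> LotNo breaks BCNF: {BinID, Vendor}⁺ = {BinID, LotNo, Vendor}, so {BinID, Vendor} is not a superkey.
BinID, Vendor -> LotNo has non-prime {LotNo} on the right and a non-superkey on the left, so 3NF fails.
The proper key subset {BinID, Vendor} of {BinID, PalletID, Vendor} determines non-prime {LotNo}, so the relation is not even in 2NF.

1NF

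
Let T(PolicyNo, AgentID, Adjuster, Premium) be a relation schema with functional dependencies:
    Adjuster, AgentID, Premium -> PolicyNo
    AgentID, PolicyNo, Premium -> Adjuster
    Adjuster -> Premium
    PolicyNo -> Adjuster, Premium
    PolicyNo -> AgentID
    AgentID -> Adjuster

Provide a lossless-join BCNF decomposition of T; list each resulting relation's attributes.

Candidate keys of the original relation: {AgentID}, {PolicyNo}.
{Adjuster, AgentID, PolicyNo, Premium}: {Adjuster} determines {Adjuster, Premium} here but is not a superkey — split on Adjuster -> Premium, giving {Adjuster, Premium} and {Adjuster, AgentID, PolicyNo}.
{Adjuster, Premium} is in BCNF.
{Adjuster, AgentID, PolicyNo} is in BCNF.

{Adjuster, AgentID, PolicyNo}; {Adjuster, Premium}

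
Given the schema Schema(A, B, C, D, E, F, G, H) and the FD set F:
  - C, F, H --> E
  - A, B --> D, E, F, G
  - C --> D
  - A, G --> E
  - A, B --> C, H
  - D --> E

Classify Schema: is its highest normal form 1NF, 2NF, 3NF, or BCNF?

2NF

Candidate key: {A, B}. Prime attributes: {A, B}.
For C, F, H --> E we have {C, F, H}⁺ = {C, D, E, F, H}; {C, F, H} is not a superkey, so BCNF fails.
Because {E} is non-prime and the left side of C, F, H --> E is not a superkey, the relation is not in 3NF.
Checking every proper subset of each key, none determines a non-prime attribute — 2NF is satisfied.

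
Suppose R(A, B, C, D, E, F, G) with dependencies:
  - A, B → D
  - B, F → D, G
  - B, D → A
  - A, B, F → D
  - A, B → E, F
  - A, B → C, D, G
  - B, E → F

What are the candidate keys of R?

{A, B}, {B, D}, {B, E}, {B, F}

{B} never appears on the right of any FD, so every key must include it.
{A, B} is a candidate key since {A, B}⁺ = {A, B, C, D, E, F, G} covers every attribute.
{B, D} is a candidate key since {B, D}⁺ = {A, B, C, D, E, F, G} covers every attribute.
{B, E} is a candidate key since {B, E}⁺ = {A, B, C, D, E, F, G} covers every attribute.
{B, F} is a candidate key since {B, F}⁺ = {A, B, C, D, E, F, G} covers every attribute.
Any other superkey properly contains one of these, so there are no further candidate keys.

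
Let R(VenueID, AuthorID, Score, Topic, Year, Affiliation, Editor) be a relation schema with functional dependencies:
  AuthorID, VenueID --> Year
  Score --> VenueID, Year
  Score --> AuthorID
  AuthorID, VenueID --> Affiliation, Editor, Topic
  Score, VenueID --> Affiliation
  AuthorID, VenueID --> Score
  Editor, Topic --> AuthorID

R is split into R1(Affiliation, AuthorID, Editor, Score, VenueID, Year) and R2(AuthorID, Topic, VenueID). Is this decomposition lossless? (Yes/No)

The shared attributes are {AuthorID, VenueID} and {AuthorID, VenueID}⁺ = {Affiliation, AuthorID, Editor, Score, Topic, VenueID, Year}.
This includes all of R1, so the common attributes are a superkey of R1 — the join is lossless.

Yes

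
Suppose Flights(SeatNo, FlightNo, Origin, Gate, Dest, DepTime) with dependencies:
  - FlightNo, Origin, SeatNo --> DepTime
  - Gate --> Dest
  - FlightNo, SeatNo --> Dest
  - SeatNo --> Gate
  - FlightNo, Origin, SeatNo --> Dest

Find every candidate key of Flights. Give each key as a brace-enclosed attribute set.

No FD produces {FlightNo, Origin, SeatNo}, so they must be in every candidate key.
Closure of {FlightNo, Origin, SeatNo} is {DepTime, Dest, FlightNo, Gate, Origin, SeatNo}, the whole schema; {FlightNo, Origin, SeatNo} is a candidate key.
No smaller or unrelated set reaches every attribute, so there are no other keys.

{FlightNo, Origin, SeatNo}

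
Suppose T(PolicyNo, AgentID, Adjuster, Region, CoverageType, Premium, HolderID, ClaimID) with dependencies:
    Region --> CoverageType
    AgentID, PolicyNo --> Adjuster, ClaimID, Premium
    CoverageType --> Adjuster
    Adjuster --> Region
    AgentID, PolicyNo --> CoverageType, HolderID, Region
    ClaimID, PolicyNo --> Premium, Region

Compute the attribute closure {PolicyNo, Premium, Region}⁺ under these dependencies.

{Adjuster, CoverageType, PolicyNo, Premium, Region}

Start with {PolicyNo, Premium, Region}.
Region --> CoverageType applies; add {CoverageType} → now {CoverageType, PolicyNo, Premium, Region}.
CoverageType --> Adjuster applies; add {Adjuster} → now {Adjuster, CoverageType, PolicyNo, Premium, Region}.
No further FD applies.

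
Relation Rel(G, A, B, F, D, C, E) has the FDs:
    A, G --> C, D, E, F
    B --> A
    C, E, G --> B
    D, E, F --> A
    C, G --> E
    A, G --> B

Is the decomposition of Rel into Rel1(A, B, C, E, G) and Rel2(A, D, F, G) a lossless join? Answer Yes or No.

Yes

The shared attributes are {A, G} and {A, G}⁺ = {A, B, C, D, E, F, G}.
Rel1 is contained in that closure, so Rel1 ∩ Rel2 --> Rel1 holds and the join is lossless.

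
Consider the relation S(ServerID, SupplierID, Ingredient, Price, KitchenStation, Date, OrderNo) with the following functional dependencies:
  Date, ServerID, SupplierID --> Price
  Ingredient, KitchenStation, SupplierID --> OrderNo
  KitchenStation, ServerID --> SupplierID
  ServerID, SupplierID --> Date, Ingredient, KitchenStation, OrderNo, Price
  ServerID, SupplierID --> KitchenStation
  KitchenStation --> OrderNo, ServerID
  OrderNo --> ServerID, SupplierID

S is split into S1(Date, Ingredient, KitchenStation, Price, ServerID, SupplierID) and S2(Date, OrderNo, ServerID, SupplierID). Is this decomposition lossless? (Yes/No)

S1 ∩ S2 = {Date, ServerID, SupplierID}; its closure under F is {Date, Ingredient, KitchenStation, OrderNo, Price, ServerID, SupplierID}.
S1 is contained in that closure, so S1 ∩ S2 --> S1 holds and the join is lossless.

Yes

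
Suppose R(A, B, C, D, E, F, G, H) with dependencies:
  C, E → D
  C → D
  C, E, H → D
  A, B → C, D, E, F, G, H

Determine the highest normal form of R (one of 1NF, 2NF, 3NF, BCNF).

Candidate key: {A, B}. Prime attributes: {A, B}.
C, E → D: {C, E}⁺ = {C, D, E}, which is not all of the attributes, so the left side is not a superkey — BCNF is violated.
Because {D} is non-prime and the left side of C, E → D is not a superkey, the relation is not in 3NF.
No non-prime attribute depends on a proper subset of any candidate key, so 2NF holds.

2NF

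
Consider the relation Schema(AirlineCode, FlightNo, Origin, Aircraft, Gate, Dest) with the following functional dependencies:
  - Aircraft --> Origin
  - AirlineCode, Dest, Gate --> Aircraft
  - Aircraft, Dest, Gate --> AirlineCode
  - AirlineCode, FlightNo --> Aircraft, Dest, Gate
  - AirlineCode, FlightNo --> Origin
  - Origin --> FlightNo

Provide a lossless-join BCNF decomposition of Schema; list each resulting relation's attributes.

Candidate keys of the original relation: {Aircraft, AirlineCode}, {Aircraft, Dest, Gate}, {AirlineCode, Dest, Gate}, {AirlineCode, FlightNo}, {AirlineCode, Origin}.
In {Aircraft, AirlineCode, Dest, FlightNo, Gate, Origin}, {Aircraft} is not a superkey ({Aircraft}⁺ restricted to this set is {Aircraft, FlightNo, Origin}), so split on Aircraft --> FlightNo, Origin into {Aircraft, FlightNo, Origin} and {Aircraft, AirlineCode, Dest, Gate}.
In {Aircraft, FlightNo, Origin}, {Origin} is not a superkey ({Origin}⁺ restricted to this set is {FlightNo, Origin}), so split on Origin --> FlightNo into {FlightNo, Origin} and {Aircraft, Origin}.
{FlightNo, Origin} has no BCNF violation.
{Aircraft, Origin} has no BCNF violation.
{Aircraft, AirlineCode, Dest, Gate} has no BCNF violation.

{Aircraft, AirlineCode, Dest, Gate}; {Aircraft, Origin}; {FlightNo, Origin}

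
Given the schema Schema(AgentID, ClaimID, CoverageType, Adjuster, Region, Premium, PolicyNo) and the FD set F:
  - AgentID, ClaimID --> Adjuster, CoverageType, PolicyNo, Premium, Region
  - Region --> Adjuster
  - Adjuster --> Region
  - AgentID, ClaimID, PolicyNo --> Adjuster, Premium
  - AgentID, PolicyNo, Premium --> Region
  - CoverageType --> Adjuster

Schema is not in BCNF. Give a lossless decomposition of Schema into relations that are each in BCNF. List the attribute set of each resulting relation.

{Adjuster, Region}; {AgentID, ClaimID, CoverageType, PolicyNo, Premium}; {AgentID, PolicyNo, Premium, Region}

Candidate key of the original relation: {AgentID, ClaimID}.
Within {Adjuster, AgentID, ClaimID, CoverageType, PolicyNo, Premium, Region}: {Region}⁺ ∩ {Adjuster, AgentID, ClaimID, CoverageType, PolicyNo, Premium, Region} = {Adjuster, Region}, not the whole set, so Region --> Adjuster violates BCNF; decompose into {Adjuster, Region} and {AgentID, ClaimID, CoverageType, PolicyNo, Premium, Region}.
{Adjuster, Region}: every determinant is a superkey — BCNF.
Within {AgentID, ClaimID, CoverageType, PolicyNo, Premium, Region}: {AgentID, PolicyNo, Premium}⁺ ∩ {AgentID, ClaimID, CoverageType, PolicyNo, Premium, Region} = {AgentID, PolicyNo, Premium, Region}, not the whole set, so AgentID, PolicyNo, Premium --> Region violates BCNF; decompose into {AgentID, PolicyNo, Premium, Region} and {AgentID, ClaimID, CoverageType, PolicyNo, Premium}.
{AgentID, PolicyNo, Premium, Region}: every determinant is a superkey — BCNF.
{AgentID, ClaimID, CoverageType, PolicyNo, Premium}: every determinant is a superkey — BCNF.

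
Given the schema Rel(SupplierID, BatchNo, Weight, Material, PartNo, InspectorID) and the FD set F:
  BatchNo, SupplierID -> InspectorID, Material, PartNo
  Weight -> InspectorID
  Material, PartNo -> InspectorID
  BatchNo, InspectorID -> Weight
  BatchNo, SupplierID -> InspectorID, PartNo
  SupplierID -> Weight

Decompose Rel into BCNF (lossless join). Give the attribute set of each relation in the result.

Candidate key of the original relation: {BatchNo, SupplierID}.
{BatchNo, InspectorID, Material, PartNo, SupplierID, Weight}: {Weight} determines {InspectorID, Weight} here but is not a superkey — split on Weight -> InspectorID, giving {InspectorID, Weight} and {BatchNo, Material, PartNo, SupplierID, Weight}.
{InspectorID, Weight} is in BCNF.
{BatchNo, Material, PartNo, SupplierID, Weight}: {SupplierID} determines {SupplierID, Weight} here but is not a superkey — split on SupplierID -> Weight, giving {SupplierID, Weight} and {BatchNo, Material, PartNo, SupplierID}.
{SupplierID, Weight} is in BCNF.
{BatchNo, Material, PartNo, SupplierID} is in BCNF.

{BatchNo, Material, PartNo, SupplierID}; {InspectorID, Weight}; {SupplierID, Weight}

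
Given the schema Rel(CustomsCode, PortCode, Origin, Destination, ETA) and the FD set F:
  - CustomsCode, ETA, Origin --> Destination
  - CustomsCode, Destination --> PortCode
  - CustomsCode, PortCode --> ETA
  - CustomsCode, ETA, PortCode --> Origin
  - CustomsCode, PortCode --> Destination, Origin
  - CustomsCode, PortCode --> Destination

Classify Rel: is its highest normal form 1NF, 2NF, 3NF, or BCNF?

Candidate keys: {CustomsCode, Destination}, {CustomsCode, ETA, Origin}, {CustomsCode, PortCode}. Prime attributes: {CustomsCode, Destination, ETA, Origin, PortCode}.
The left-hand side of every FD is a superkey, so BCNF is satisfied.

BCNF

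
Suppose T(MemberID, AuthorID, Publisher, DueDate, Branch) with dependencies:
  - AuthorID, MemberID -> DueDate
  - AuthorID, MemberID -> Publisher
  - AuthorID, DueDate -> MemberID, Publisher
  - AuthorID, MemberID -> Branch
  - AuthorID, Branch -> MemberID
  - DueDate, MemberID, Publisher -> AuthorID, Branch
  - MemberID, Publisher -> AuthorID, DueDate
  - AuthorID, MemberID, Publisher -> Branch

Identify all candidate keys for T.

Closure of {AuthorID, Branch} is {AuthorID, Branch, DueDate, MemberID, Publisher}, the whole schema; {AuthorID, Branch} is a candidate key.
Closure of {AuthorID, DueDate} is {AuthorID, Branch, DueDate, MemberID, Publisher}, the whole schema; {AuthorID, DueDate} is a candidate key.
Closure of {AuthorID, MemberID} is {AuthorID, Branch, DueDate, MemberID, Publisher}, the whole schema; {AuthorID, MemberID} is a candidate key.
Closure of {MemberID, Publisher} is {AuthorID, Branch, DueDate, MemberID, Publisher}, the whole schema; {MemberID, Publisher} is a candidate key.
Any other superkey properly contains one of these, so there are no further candidate keys.

{AuthorID, Branch}, {AuthorID, DueDate}, {AuthorID, MemberID}, {MemberID, Publisher}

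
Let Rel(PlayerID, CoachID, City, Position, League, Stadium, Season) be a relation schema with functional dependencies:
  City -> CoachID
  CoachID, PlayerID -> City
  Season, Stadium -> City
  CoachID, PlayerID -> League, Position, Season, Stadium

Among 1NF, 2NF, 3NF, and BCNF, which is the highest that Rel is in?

3NF

Candidate keys: {City, PlayerID}, {CoachID, PlayerID}, {PlayerID, Season, Stadium}. Prime attributes: {City, CoachID, PlayerID, Season, Stadium}.
City -> CoachID: {City}⁺ = {City, CoachID}, which is not all of the attributes, so the left side is not a superkey — BCNF is violated.
Since {CoachID} ⊆ prime attributes and every other non-superkey FD also has a prime right side, the schema is in 3NF.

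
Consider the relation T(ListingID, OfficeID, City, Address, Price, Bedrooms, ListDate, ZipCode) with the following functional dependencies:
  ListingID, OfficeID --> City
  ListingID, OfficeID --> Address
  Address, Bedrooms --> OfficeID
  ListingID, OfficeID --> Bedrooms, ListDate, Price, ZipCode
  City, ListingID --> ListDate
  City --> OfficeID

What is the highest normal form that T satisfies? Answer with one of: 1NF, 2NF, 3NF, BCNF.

3NF

Candidate keys: {Address, Bedrooms, ListingID}, {City, ListingID}, {ListingID, OfficeID}. Prime attributes: {Address, Bedrooms, City, ListingID, OfficeID}.
For Address, Bedrooms --> OfficeID we have {Address, Bedrooms}⁺ = {Address, Bedrooms, OfficeID}; {Address, Bedrooms} is not a superkey, so BCNF fails.
Since {OfficeID} ⊆ prime attributes and every other non-superkey FD also has a prime right side, the schema is in 3NF.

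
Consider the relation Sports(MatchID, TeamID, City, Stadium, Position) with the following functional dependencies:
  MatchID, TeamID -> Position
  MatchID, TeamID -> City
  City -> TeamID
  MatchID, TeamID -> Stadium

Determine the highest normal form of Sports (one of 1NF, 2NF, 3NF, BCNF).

Candidate keys: {City, MatchID}, {MatchID, TeamID}. Prime attributes: {City, MatchID, TeamID}.
For City -> TeamID we have {City}⁺ = {City, TeamID}; {City} is not a superkey, so BCNF fails.
Since {TeamID} ⊆ prime attributes and every other non-superkey FD also has a prime right side, the schema is in 3NF.

3NF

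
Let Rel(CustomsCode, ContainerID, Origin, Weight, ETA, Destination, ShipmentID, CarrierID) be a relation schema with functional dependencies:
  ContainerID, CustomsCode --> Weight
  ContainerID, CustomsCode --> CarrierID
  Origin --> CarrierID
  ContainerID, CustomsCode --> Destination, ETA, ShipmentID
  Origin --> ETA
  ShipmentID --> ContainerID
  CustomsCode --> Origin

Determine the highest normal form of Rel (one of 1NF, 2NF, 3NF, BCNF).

Candidate keys: {ContainerID, CustomsCode}, {CustomsCode, ShipmentID}. Prime attributes: {ContainerID, CustomsCode, ShipmentID}.
Origin --> CarrierID breaks BCNF: {Origin}⁺ = {CarrierID, ETA, Origin}, so {Origin} is not a superkey.
Because {CarrierID} is non-prime and the left side of Origin --> CarrierID is not a superkey, the relation is not in 3NF.
Since {CustomsCode} ⊂ {ContainerID, CustomsCode} and {CustomsCode}⁺ ⊇ {CarrierID, ETA, Origin} with {CarrierID, ETA, Origin} non-prime, there is a partial dependency; 2NF fails.

1NF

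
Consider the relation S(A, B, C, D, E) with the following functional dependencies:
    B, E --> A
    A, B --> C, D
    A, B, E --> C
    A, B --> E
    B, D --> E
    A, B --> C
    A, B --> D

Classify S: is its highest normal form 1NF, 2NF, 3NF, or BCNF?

BCNF

Candidate keys: {A, B}, {B, D}, {B, E}. Prime attributes: {A, B, D, E}.
Every FD has a superkey on the left, so the relation is in BCNF.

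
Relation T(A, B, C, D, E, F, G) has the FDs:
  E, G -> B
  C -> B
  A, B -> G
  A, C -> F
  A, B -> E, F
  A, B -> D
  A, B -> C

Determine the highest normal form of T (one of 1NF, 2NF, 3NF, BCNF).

3NF

Candidate keys: {A, B}, {A, C}, {A, E, G}. Prime attributes: {A, B, C, E, G}.
E, G -> B: {E, G}⁺ = {B, E, G}, which is not all of the attributes, so the left side is not a superkey — BCNF is violated.
Since {B} ⊆ prime attributes and every other non-superkey FD also has a prime right side, the schema is in 3NF.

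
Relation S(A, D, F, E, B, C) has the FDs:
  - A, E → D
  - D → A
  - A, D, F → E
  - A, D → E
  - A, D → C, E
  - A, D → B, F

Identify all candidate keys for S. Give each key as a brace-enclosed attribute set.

{A, E}, {D}

{D}⁺ = {A, B, C, D, E, F}, which is every attribute, so {D} is a candidate key.
{A, E}⁺ = {A, B, C, D, E, F}, which is every attribute, so {A, E} is a candidate key.
No proper subset of any of these is a key, and no other minimal superkey exists.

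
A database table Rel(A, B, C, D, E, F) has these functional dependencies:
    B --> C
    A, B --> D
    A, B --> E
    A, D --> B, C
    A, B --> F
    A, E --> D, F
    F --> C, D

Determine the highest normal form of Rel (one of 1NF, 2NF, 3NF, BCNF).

1NF

Candidate keys: {A, B}, {A, D}, {A, E}, {A, F}. Prime attributes: {A, B, D, E, F}.
B --> C: {B}⁺ = {B, C}, which is not all of the attributes, so the left side is not a superkey — BCNF is violated.
B --> C determines the non-prime attribute {C} from a non-superkey — 3NF is violated.
{B} is a proper subset of the key {A, B}, and {B}⁺ contains the non-prime attribute {C} — a partial dependency, so 2NF is violated.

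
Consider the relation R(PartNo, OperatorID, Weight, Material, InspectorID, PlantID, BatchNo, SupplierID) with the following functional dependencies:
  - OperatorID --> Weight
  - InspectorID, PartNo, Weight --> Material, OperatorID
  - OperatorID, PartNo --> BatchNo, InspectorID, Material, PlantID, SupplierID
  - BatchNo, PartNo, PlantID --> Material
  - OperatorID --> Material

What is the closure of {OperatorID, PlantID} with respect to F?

Start with {OperatorID, PlantID}.
OperatorID --> Weight applies; add {Weight} → now {OperatorID, PlantID, Weight}.
OperatorID --> Material applies; add {Material} → now {Material, OperatorID, PlantID, Weight}.
No further FD applies.

{Material, OperatorID, PlantID, Weight}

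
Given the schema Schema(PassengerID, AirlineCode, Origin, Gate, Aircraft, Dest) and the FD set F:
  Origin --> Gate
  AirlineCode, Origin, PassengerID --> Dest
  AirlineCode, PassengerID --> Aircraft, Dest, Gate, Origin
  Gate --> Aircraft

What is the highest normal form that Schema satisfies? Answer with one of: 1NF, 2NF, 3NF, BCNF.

2NF

Candidate key: {AirlineCode, PassengerID}. Prime attributes: {AirlineCode, PassengerID}.
Origin --> Gate breaks BCNF: {Origin}⁺ = {Aircraft, Gate, Origin}, so {Origin} is not a superkey.
Origin --> Gate determines the non-prime attribute {Gate} from a non-superkey — 3NF is violated.
No non-prime attribute depends on a proper subset of any candidate key, so 2NF holds.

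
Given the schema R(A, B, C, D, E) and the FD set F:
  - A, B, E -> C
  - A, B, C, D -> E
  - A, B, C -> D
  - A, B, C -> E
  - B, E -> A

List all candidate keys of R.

{A, B, C}, {B, E}

No FD produces {B}, so it must be in every candidate key.
{B, E}⁺ = {A, B, C, D, E}, which is every attribute, so {B, E} is a candidate key.
{A, B, C}⁺ = {A, B, C, D, E}, which is every attribute, so {A, B, C} is a candidate key.
No proper subset of any of these is a key, and no other minimal superkey exists.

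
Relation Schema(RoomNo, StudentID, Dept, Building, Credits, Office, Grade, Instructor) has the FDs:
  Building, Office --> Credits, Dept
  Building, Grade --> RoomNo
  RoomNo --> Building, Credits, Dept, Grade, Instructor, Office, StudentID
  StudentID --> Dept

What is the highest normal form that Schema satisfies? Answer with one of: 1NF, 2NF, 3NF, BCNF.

2NF

Candidate keys: {Building, Grade}, {RoomNo}. Prime attributes: {Building, Grade, RoomNo}.
Building, Office --> Credits, Dept: {Building, Office}⁺ = {Building, Credits, Dept, Office}, which is not all of the attributes, so the left side is not a superkey — BCNF is violated.
Because {Credits, Dept} are non-prime and the left side of Building, Office --> Credits, Dept is not a superkey, the relation is not in 3NF.
No proper subset of a key has a non-prime attribute in its closure, so there is no partial dependency; 2NF holds.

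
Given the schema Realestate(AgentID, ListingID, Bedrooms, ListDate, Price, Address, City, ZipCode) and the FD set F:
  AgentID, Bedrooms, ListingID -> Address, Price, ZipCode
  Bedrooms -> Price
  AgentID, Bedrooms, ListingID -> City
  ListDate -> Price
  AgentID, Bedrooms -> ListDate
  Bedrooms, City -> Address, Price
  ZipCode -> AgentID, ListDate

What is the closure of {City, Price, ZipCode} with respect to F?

Start with {City, Price, ZipCode}.
ZipCode -> AgentID, ListDate applies; add {AgentID, ListDate} → now {AgentID, City, ListDate, Price, ZipCode}.
No further FD applies.

{AgentID, City, ListDate, Price, ZipCode}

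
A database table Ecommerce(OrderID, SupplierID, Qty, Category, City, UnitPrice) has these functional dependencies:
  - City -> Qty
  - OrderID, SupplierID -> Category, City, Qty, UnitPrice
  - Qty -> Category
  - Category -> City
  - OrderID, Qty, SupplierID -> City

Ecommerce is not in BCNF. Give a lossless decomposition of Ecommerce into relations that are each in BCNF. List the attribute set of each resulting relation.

{Category, City, Qty}; {City, OrderID, SupplierID, UnitPrice}

Candidate key of the original relation: {OrderID, SupplierID}.
Within {Category, City, OrderID, Qty, SupplierID, UnitPrice}: {City}⁺ ∩ {Category, City, OrderID, Qty, SupplierID, UnitPrice} = {Category, City, Qty}, not the whole set, so City -> Category, Qty violates BCNF; decompose into {Category, City, Qty} and {City, OrderID, SupplierID, UnitPrice}.
{Category, City, Qty} has no BCNF violation.
{City, OrderID, SupplierID, UnitPrice} has no BCNF violation.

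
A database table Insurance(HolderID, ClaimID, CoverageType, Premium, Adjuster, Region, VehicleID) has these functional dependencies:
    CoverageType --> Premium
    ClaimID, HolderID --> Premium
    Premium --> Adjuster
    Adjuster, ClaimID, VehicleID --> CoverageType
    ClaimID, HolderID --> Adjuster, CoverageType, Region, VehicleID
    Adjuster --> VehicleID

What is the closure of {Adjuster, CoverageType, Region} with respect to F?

{Adjuster, CoverageType, Premium, Region, VehicleID}

Start with {Adjuster, CoverageType, Region}.
CoverageType --> Premium applies; add {Premium} → now {Adjuster, CoverageType, Premium, Region}.
Adjuster --> VehicleID applies; add {VehicleID} → now {Adjuster, CoverageType, Premium, Region, VehicleID}.
No further FD applies.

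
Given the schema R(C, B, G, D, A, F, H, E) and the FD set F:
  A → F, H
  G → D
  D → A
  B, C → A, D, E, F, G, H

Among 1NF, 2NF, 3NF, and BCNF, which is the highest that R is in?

Candidate key: {B, C}. Prime attributes: {B, C}.
For A → F, H we have {A}⁺ = {A, F, H}; {A} is not a superkey, so BCNF fails.
A → F, H has non-prime {F, H} on the right and a non-superkey on the left, so 3NF fails.
Checking every proper subset of each key, none determines a non-prime attribute — 2NF is satisfied.

2NF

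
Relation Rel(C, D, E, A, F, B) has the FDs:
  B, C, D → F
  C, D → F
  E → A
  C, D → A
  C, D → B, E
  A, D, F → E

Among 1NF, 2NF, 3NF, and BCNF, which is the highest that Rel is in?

Candidate key: {C, D}. Prime attributes: {C, D}.
E → A: {E}⁺ = {A, E}, which is not all of the attributes, so the left side is not a superkey — BCNF is violated.
Because {A} is non-prime and the left side of E → A is not a superkey, the relation is not in 3NF.
No proper subset of a key has a non-prime attribute in its closure, so there is no partial dependency; 2NF holds.

2NF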